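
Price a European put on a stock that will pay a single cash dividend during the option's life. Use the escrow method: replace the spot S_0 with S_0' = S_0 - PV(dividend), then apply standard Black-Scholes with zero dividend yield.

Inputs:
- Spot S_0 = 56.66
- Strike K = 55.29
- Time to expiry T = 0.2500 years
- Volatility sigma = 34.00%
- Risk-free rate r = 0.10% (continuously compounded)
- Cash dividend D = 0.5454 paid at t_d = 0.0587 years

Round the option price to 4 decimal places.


Answer: Price = 3.3683

Derivation:
PV(D) = D * exp(-r * t_d) = 0.5454 * 0.99994130 = 0.54536799
S_0' = S_0 - PV(D) = 56.6600 - 0.54536799 = 56.11463201
d1 = (ln(S_0'/K) + (r + sigma^2/2)*T) / (sigma*sqrt(T)) = 0.17355611
d2 = d1 - sigma*sqrt(T) = 0.00355611
exp(-rT) = 0.99975003
N(-d1) = 0.43110716; N(-d2) = 0.49858132
P = K * exp(-rT) * N(-d2) - S_0' * N(-d1) = 55.2900 * 0.99975003 * 0.49858132 - 56.11463201 * 0.43110716 = 3.3683


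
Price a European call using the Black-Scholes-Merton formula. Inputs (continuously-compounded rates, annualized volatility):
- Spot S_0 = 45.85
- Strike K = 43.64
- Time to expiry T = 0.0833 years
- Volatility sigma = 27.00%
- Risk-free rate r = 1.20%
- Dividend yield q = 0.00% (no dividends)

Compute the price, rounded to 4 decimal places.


Answer: Price = 2.7976

Derivation:
d1 = (ln(S/K) + (r - q + 0.5*sigma^2) * T) / (sigma * sqrt(T)) = 0.68573320
d2 = d1 - sigma * sqrt(T) = 0.60780650
exp(-rT) = 0.99900090; exp(-qT) = 1.00000000
C = S_0 * exp(-qT) * N(d1) - K * exp(-rT) * N(d2)
N(d1) = 0.75355932; N(d2) = 0.72834209
C = 45.8500 * 1.00000000 * 0.75355932 - 43.6400 * 0.99900090 * 0.72834209 = 2.7976


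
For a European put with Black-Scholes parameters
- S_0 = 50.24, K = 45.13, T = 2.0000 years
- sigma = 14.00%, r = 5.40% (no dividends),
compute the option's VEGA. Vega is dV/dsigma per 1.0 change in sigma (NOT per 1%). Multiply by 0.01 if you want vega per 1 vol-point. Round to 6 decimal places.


d1 = 1.1862438934; d2 = 0.9882539946
phi(d1) = 0.1973994732; exp(-qT) = 1.0000000000; exp(-rT) = 0.8976275964
Vega = S * exp(-qT) * phi(d1) * sqrt(T) = 50.2400 * 1.0000000000 * 0.1973994732 * 1.4142135624 = 14.025250

Answer: Vega = 14.025250


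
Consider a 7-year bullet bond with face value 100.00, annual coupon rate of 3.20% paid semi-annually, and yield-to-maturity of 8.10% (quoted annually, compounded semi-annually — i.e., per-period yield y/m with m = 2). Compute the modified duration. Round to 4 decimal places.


Coupon per period c = face * coupon_rate / m = 1.600000
Periods per year m = 2; per-period yield y/m = 0.040500
Number of cashflows N = 14
Cashflows (t years, CF_t, discount factor 1/(1+y/m)^(m*t), PV):
  t = 0.5000: CF_t = 1.600000, DF = 0.961076, PV = 1.537722
  t = 1.0000: CF_t = 1.600000, DF = 0.923668, PV = 1.477869
  t = 1.5000: CF_t = 1.600000, DF = 0.887715, PV = 1.420345
  t = 2.0000: CF_t = 1.600000, DF = 0.853162, PV = 1.365060
  t = 2.5000: CF_t = 1.600000, DF = 0.819954, PV = 1.311927
  t = 3.0000: CF_t = 1.600000, DF = 0.788039, PV = 1.260862
  t = 3.5000: CF_t = 1.600000, DF = 0.757365, PV = 1.211784
  t = 4.0000: CF_t = 1.600000, DF = 0.727886, PV = 1.164617
  t = 4.5000: CF_t = 1.600000, DF = 0.699554, PV = 1.119286
  t = 5.0000: CF_t = 1.600000, DF = 0.672325, PV = 1.075720
  t = 5.5000: CF_t = 1.600000, DF = 0.646156, PV = 1.033849
  t = 6.0000: CF_t = 1.600000, DF = 0.621005, PV = 0.993608
  t = 6.5000: CF_t = 1.600000, DF = 0.596833, PV = 0.954933
  t = 7.0000: CF_t = 101.600000, DF = 0.573602, PV = 58.277985
Price P = sum_t PV_t = 74.205566
First compute Macaulay numerator sum_t t * PV_t:
  t * PV_t at t = 0.5000: 0.768861
  t * PV_t at t = 1.0000: 1.477869
  t * PV_t at t = 1.5000: 2.130517
  t * PV_t at t = 2.0000: 2.730119
  t * PV_t at t = 2.5000: 3.279817
  t * PV_t at t = 3.0000: 3.782585
  t * PV_t at t = 3.5000: 4.241246
  t * PV_t at t = 4.0000: 4.658470
  t * PV_t at t = 4.5000: 5.036789
  t * PV_t at t = 5.0000: 5.378599
  t * PV_t at t = 5.5000: 5.686169
  t * PV_t at t = 6.0000: 5.961646
  t * PV_t at t = 6.5000: 6.207064
  t * PV_t at t = 7.0000: 407.945892
Macaulay duration D = 459.285643 / 74.205566 = 6.189369
Modified duration = D / (1 + y/m) = 6.189369 / (1 + 0.040500) = 5.948457

Answer: Modified duration = 5.9485


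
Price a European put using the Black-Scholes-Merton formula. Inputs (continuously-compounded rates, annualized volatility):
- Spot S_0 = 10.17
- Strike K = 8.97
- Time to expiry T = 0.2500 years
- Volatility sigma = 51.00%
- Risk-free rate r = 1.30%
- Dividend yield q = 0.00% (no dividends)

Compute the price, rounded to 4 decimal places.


d1 = (ln(S/K) + (r - q + 0.5*sigma^2) * T) / (sigma * sqrt(T)) = 0.63262366
d2 = d1 - sigma * sqrt(T) = 0.37762366
exp(-rT) = 0.99675528; exp(-qT) = 1.00000000
P = K * exp(-rT) * N(-d2) - S_0 * exp(-qT) * N(-d1)
N(-d1) = 0.26348972; N(-d2) = 0.35285509
P = 8.9700 * 0.99675528 * 0.35285509 - 10.1700 * 1.00000000 * 0.26348972 = 0.4751

Answer: Price = 0.4751


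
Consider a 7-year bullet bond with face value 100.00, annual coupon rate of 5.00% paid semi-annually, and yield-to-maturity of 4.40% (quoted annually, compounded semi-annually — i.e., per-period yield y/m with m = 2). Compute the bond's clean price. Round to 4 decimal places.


Answer: Price = 103.5813

Derivation:
Coupon per period c = face * coupon_rate / m = 2.500000
Periods per year m = 2; per-period yield y/m = 0.022000
Number of cashflows N = 14
Cashflows (t years, CF_t, discount factor 1/(1+y/m)^(m*t), PV):
  t = 0.5000: CF_t = 2.500000, DF = 0.978474, PV = 2.446184
  t = 1.0000: CF_t = 2.500000, DF = 0.957411, PV = 2.393526
  t = 1.5000: CF_t = 2.500000, DF = 0.936801, PV = 2.342002
  t = 2.0000: CF_t = 2.500000, DF = 0.916635, PV = 2.291587
  t = 2.5000: CF_t = 2.500000, DF = 0.896903, PV = 2.242258
  t = 3.0000: CF_t = 2.500000, DF = 0.877596, PV = 2.193990
  t = 3.5000: CF_t = 2.500000, DF = 0.858704, PV = 2.146761
  t = 4.0000: CF_t = 2.500000, DF = 0.840220, PV = 2.100549
  t = 4.5000: CF_t = 2.500000, DF = 0.822133, PV = 2.055332
  t = 5.0000: CF_t = 2.500000, DF = 0.804435, PV = 2.011088
  t = 5.5000: CF_t = 2.500000, DF = 0.787119, PV = 1.967796
  t = 6.0000: CF_t = 2.500000, DF = 0.770175, PV = 1.925437
  t = 6.5000: CF_t = 2.500000, DF = 0.753596, PV = 1.883989
  t = 7.0000: CF_t = 102.500000, DF = 0.737373, PV = 75.580772
Price P = sum_t PV_t = 103.581272


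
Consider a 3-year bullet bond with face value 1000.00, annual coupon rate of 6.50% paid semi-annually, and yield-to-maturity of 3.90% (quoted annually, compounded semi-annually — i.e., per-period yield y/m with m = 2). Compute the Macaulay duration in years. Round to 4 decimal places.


Answer: Macaulay duration = 2.7828 years

Derivation:
Coupon per period c = face * coupon_rate / m = 32.500000
Periods per year m = 2; per-period yield y/m = 0.019500
Number of cashflows N = 6
Cashflows (t years, CF_t, discount factor 1/(1+y/m)^(m*t), PV):
  t = 0.5000: CF_t = 32.500000, DF = 0.980873, PV = 31.878372
  t = 1.0000: CF_t = 32.500000, DF = 0.962112, PV = 31.268633
  t = 1.5000: CF_t = 32.500000, DF = 0.943709, PV = 30.670558
  t = 2.0000: CF_t = 32.500000, DF = 0.925659, PV = 30.083921
  t = 2.5000: CF_t = 32.500000, DF = 0.907954, PV = 29.508505
  t = 3.0000: CF_t = 1032.500000, DF = 0.890588, PV = 919.531645
Price P = sum_t PV_t = 1072.941634
Macaulay numerator sum_t t * PV_t:
  t * PV_t at t = 0.5000: 15.939186
  t * PV_t at t = 1.0000: 31.268633
  t * PV_t at t = 1.5000: 46.005836
  t * PV_t at t = 2.0000: 60.167842
  t * PV_t at t = 2.5000: 73.771263
  t * PV_t at t = 3.0000: 2758.594934
Macaulay duration D = (sum_t t * PV_t) / P = 2985.747695 / 1072.941634 = 2.782768


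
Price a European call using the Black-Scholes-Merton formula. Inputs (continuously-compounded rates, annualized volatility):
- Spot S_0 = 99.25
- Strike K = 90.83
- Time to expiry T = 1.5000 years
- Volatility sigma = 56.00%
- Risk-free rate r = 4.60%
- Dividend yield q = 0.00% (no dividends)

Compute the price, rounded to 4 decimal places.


Answer: Price = 32.5520

Derivation:
d1 = (ln(S/K) + (r - q + 0.5*sigma^2) * T) / (sigma * sqrt(T)) = 0.57279027
d2 = d1 - sigma * sqrt(T) = -0.11306685
exp(-rT) = 0.93332668; exp(-qT) = 1.00000000
C = S_0 * exp(-qT) * N(d1) - K * exp(-rT) * N(d2)
N(d1) = 0.71660665; N(d2) = 0.45498878
C = 99.2500 * 1.00000000 * 0.71660665 - 90.8300 * 0.93332668 * 0.45498878 = 32.5520


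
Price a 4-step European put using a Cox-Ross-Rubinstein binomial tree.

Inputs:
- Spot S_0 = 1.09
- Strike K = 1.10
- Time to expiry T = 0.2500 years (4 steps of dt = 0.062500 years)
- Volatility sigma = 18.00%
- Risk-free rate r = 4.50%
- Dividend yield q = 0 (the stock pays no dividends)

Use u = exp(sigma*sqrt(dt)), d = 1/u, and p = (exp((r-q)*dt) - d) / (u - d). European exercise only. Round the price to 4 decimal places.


dt = T/N = 0.062500
u = exp(sigma*sqrt(dt)) = 1.046028; d = 1/u = 0.955997
p = (exp((r-q)*dt) - d) / (u - d) = 0.520035
Discount per step: exp(-r*dt) = 0.997191
Stock lattice S(k, i) with i counting down-moves:
  k=0: S(0,0) = 1.0900
  k=1: S(1,0) = 1.1402; S(1,1) = 1.0420
  k=2: S(2,0) = 1.1926; S(2,1) = 1.0900; S(2,2) = 0.9962
  k=3: S(3,0) = 1.2475; S(3,1) = 1.1402; S(3,2) = 1.0420; S(3,3) = 0.9524
  k=4: S(4,0) = 1.3050; S(4,1) = 1.1926; S(4,2) = 1.0900; S(4,3) = 0.9962; S(4,4) = 0.9104
Terminal payoffs V(N, i) = max(K - S_T, 0):
  V(4,0) = 0.000000; V(4,1) = 0.000000; V(4,2) = 0.010000; V(4,3) = 0.103815; V(4,4) = 0.189555
Backward induction: V(k, i) = exp(-r*dt) * [p * V(k+1, i) + (1-p) * V(k+1, i+1)].
  V(3,0) = exp(-r*dt) * [p*0.000000 + (1-p)*0.000000] = 0.000000
  V(3,1) = exp(-r*dt) * [p*0.000000 + (1-p)*0.010000] = 0.004786
  V(3,2) = exp(-r*dt) * [p*0.010000 + (1-p)*0.103815] = 0.054873
  V(3,3) = exp(-r*dt) * [p*0.103815 + (1-p)*0.189555] = 0.144560
  V(2,0) = exp(-r*dt) * [p*0.000000 + (1-p)*0.004786] = 0.002291
  V(2,1) = exp(-r*dt) * [p*0.004786 + (1-p)*0.054873] = 0.028745
  V(2,2) = exp(-r*dt) * [p*0.054873 + (1-p)*0.144560] = 0.097645
  V(1,0) = exp(-r*dt) * [p*0.002291 + (1-p)*0.028745] = 0.014946
  V(1,1) = exp(-r*dt) * [p*0.028745 + (1-p)*0.097645] = 0.061641
  V(0,0) = exp(-r*dt) * [p*0.014946 + (1-p)*0.061641] = 0.037253

Answer: Price = V(0,0) = 0.0373


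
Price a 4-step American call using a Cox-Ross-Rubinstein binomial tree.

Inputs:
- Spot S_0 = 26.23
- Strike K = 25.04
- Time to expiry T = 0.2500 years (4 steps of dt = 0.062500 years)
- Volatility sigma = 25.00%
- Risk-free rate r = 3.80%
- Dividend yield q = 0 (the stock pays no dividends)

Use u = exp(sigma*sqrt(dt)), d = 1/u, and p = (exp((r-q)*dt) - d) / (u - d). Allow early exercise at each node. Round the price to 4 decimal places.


dt = T/N = 0.062500
u = exp(sigma*sqrt(dt)) = 1.064494; d = 1/u = 0.939413
p = (exp((r-q)*dt) - d) / (u - d) = 0.503390
Discount per step: exp(-r*dt) = 0.997628
Stock lattice S(k, i) with i counting down-moves:
  k=0: S(0,0) = 26.2300
  k=1: S(1,0) = 27.9217; S(1,1) = 24.6408
  k=2: S(2,0) = 29.7225; S(2,1) = 26.2300; S(2,2) = 23.1479
  k=3: S(3,0) = 31.6394; S(3,1) = 27.9217; S(3,2) = 24.6408; S(3,3) = 21.7454
  k=4: S(4,0) = 33.6800; S(4,1) = 29.7225; S(4,2) = 26.2300; S(4,3) = 23.1479; S(4,4) = 20.4279
Terminal payoffs V(N, i) = max(S_T - K, 0):
  V(4,0) = 8.639987; V(4,1) = 4.682484; V(4,2) = 1.190000; V(4,3) = 0.000000; V(4,4) = 0.000000
Backward induction: V(k, i) = exp(-r*dt) * [p * V(k+1, i) + (1-p) * V(k+1, i+1)]; then take max(V_cont, immediate exercise) for American.
  V(3,0) = exp(-r*dt) * [p*8.639987 + (1-p)*4.682484] = 6.658819; exercise = 6.599419; V(3,0) = max -> 6.658819
  V(3,1) = exp(-r*dt) * [p*4.682484 + (1-p)*1.190000] = 2.941089; exercise = 2.881690; V(3,1) = max -> 2.941089
  V(3,2) = exp(-r*dt) * [p*1.190000 + (1-p)*0.000000] = 0.597613; exercise = 0.000000; V(3,2) = max -> 0.597613
  V(3,3) = exp(-r*dt) * [p*0.000000 + (1-p)*0.000000] = 0.000000; exercise = 0.000000; V(3,3) = max -> 0.000000
  V(2,0) = exp(-r*dt) * [p*6.658819 + (1-p)*2.941089] = 4.801142; exercise = 4.682484; V(2,0) = max -> 4.801142
  V(2,1) = exp(-r*dt) * [p*2.941089 + (1-p)*0.597613] = 1.773080; exercise = 1.190000; V(2,1) = max -> 1.773080
  V(2,2) = exp(-r*dt) * [p*0.597613 + (1-p)*0.000000] = 0.300119; exercise = 0.000000; V(2,2) = max -> 0.300119
  V(1,0) = exp(-r*dt) * [p*4.801142 + (1-p)*1.773080] = 3.289555; exercise = 2.881690; V(1,0) = max -> 3.289555
  V(1,1) = exp(-r*dt) * [p*1.773080 + (1-p)*0.300119] = 1.039123; exercise = 0.000000; V(1,1) = max -> 1.039123
  V(0,0) = exp(-r*dt) * [p*3.289555 + (1-p)*1.039123] = 2.166816; exercise = 1.190000; V(0,0) = max -> 2.166816

Answer: Price = V(0,0) = 2.1668


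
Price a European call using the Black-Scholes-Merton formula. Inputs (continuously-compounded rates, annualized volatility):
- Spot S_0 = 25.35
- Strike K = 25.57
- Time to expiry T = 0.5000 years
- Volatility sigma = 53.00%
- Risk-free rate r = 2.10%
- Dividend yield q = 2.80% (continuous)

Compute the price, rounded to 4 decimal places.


Answer: Price = 3.5876

Derivation:
d1 = (ln(S/K) + (r - q + 0.5*sigma^2) * T) / (sigma * sqrt(T)) = 0.15498697
d2 = d1 - sigma * sqrt(T) = -0.21977962
exp(-rT) = 0.98955493; exp(-qT) = 0.98609754
C = S_0 * exp(-qT) * N(d1) - K * exp(-rT) * N(d2)
N(d1) = 0.56158421; N(d2) = 0.41302140
C = 25.3500 * 0.98609754 * 0.56158421 - 25.5700 * 0.98955493 * 0.41302140 = 3.5876


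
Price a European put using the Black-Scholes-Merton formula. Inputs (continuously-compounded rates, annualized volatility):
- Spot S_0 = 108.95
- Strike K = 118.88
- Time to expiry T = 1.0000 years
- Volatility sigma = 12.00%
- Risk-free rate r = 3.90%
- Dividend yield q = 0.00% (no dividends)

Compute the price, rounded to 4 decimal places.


Answer: Price = 8.4579

Derivation:
d1 = (ln(S/K) + (r - q + 0.5*sigma^2) * T) / (sigma * sqrt(T)) = -0.34187933
d2 = d1 - sigma * sqrt(T) = -0.46187933
exp(-rT) = 0.96175071; exp(-qT) = 1.00000000
P = K * exp(-rT) * N(-d2) - S_0 * exp(-qT) * N(-d1)
N(-d1) = 0.63377915; N(-d2) = 0.67791607
P = 118.8800 * 0.96175071 * 0.67791607 - 108.9500 * 1.00000000 * 0.63377915 = 8.4579


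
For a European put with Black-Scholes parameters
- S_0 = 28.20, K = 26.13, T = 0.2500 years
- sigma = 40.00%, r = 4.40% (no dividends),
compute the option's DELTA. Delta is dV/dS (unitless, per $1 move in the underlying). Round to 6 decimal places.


d1 = 0.5361894921; d2 = 0.3361894921
phi(d1) = 0.3455257465; exp(-qT) = 1.0000000000; exp(-rT) = 0.9890602788
N(-d1) = 0.2959137975
Delta = -exp(-qT) * N(-d1) = -1.0000000000 * 0.2959137975 = -0.295914

Answer: Delta = -0.295914


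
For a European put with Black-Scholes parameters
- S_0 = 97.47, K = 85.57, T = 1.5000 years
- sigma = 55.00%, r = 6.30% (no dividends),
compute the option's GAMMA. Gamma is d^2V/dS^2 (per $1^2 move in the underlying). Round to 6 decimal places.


Answer: Gamma = 0.004853

Derivation:
d1 = 0.6703954795; d2 = -0.0032141998
phi(d1) = 0.3186526686; exp(-qT) = 1.0000000000; exp(-rT) = 0.9098277346
Gamma = exp(-qT) * phi(d1) / (S * sigma * sqrt(T)) = 1.0000000000 * 0.3186526686 / (97.4700 * 0.5500 * 1.2247448714) = 0.004853


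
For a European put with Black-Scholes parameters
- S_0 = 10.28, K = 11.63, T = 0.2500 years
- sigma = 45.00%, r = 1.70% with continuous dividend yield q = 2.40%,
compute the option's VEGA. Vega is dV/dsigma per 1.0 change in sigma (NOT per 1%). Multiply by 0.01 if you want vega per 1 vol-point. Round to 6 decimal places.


Answer: Vega = 1.847243

Derivation:
d1 = -0.4436675845; d2 = -0.6686675845
phi(d1) = 0.3615485315; exp(-qT) = 0.9940179641; exp(-rT) = 0.9957590185
Vega = S * exp(-qT) * phi(d1) * sqrt(T) = 10.2800 * 0.9940179641 * 0.3615485315 * 0.5000000000 = 1.847243


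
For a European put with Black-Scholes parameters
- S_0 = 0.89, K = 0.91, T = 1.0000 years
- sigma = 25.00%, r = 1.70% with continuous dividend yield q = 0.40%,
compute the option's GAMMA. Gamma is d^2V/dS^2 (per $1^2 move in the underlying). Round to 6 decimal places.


Answer: Gamma = 1.778923

Derivation:
d1 = 0.0881074529; d2 = -0.1618925471
phi(d1) = 0.3973968025; exp(-qT) = 0.9960079893; exp(-rT) = 0.9831436846
Gamma = exp(-qT) * phi(d1) / (S * sigma * sqrt(T)) = 0.9960079893 * 0.3973968025 / (0.8900 * 0.2500 * 1.0000000000) = 1.778923


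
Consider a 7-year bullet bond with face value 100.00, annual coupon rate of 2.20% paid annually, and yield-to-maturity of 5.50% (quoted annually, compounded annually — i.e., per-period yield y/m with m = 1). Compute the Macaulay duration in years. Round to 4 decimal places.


Coupon per period c = face * coupon_rate / m = 2.200000
Periods per year m = 1; per-period yield y/m = 0.055000
Number of cashflows N = 7
Cashflows (t years, CF_t, discount factor 1/(1+y/m)^(m*t), PV):
  t = 1.0000: CF_t = 2.200000, DF = 0.947867, PV = 2.085308
  t = 2.0000: CF_t = 2.200000, DF = 0.898452, PV = 1.976595
  t = 3.0000: CF_t = 2.200000, DF = 0.851614, PV = 1.873550
  t = 4.0000: CF_t = 2.200000, DF = 0.807217, PV = 1.775877
  t = 5.0000: CF_t = 2.200000, DF = 0.765134, PV = 1.683296
  t = 6.0000: CF_t = 2.200000, DF = 0.725246, PV = 1.595541
  t = 7.0000: CF_t = 102.200000, DF = 0.687437, PV = 70.256042
Price P = sum_t PV_t = 81.246209
Macaulay numerator sum_t t * PV_t:
  t * PV_t at t = 1.0000: 2.085308
  t * PV_t at t = 2.0000: 3.953191
  t * PV_t at t = 3.0000: 5.620650
  t * PV_t at t = 4.0000: 7.103507
  t * PV_t at t = 5.0000: 8.416478
  t * PV_t at t = 6.0000: 9.573245
  t * PV_t at t = 7.0000: 491.792293
Macaulay duration D = (sum_t t * PV_t) / P = 528.544672 / 81.246209 = 6.505469

Answer: Macaulay duration = 6.5055 years


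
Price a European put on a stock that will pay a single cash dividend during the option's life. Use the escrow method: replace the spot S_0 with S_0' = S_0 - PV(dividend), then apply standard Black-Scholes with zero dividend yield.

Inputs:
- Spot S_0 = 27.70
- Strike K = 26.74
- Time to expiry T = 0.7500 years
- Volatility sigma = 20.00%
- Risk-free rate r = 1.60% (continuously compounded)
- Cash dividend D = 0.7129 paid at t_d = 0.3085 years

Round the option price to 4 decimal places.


Answer: Price = 1.5722

Derivation:
PV(D) = D * exp(-r * t_d) = 0.7129 * 0.99507616 = 0.70938980
S_0' = S_0 - PV(D) = 27.7000 - 0.70938980 = 26.99061020
d1 = (ln(S_0'/K) + (r + sigma^2/2)*T) / (sigma*sqrt(T)) = 0.20974248
d2 = d1 - sigma*sqrt(T) = 0.03653740
exp(-rT) = 0.98807171
N(-d1) = 0.41693433; N(-d2) = 0.48542693
P = K * exp(-rT) * N(-d2) - S_0' * N(-d1) = 26.7400 * 0.98807171 * 0.48542693 - 26.99061020 * 0.41693433 = 1.5722


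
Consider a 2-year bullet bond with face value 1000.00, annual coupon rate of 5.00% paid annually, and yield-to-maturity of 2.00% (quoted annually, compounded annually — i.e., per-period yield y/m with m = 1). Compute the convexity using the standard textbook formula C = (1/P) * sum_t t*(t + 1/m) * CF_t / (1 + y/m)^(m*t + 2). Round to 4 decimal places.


Coupon per period c = face * coupon_rate / m = 50.000000
Periods per year m = 1; per-period yield y/m = 0.020000
Number of cashflows N = 2
Cashflows (t years, CF_t, discount factor 1/(1+y/m)^(m*t), PV):
  t = 1.0000: CF_t = 50.000000, DF = 0.980392, PV = 49.019608
  t = 2.0000: CF_t = 1050.000000, DF = 0.961169, PV = 1009.227220
Price P = sum_t PV_t = 1058.246828
Convexity numerator sum_t t*(t + 1/m) * CF_t / (1+y/m)^(m*t + 2):
  t = 1.0000: term = 94.232233
  t = 2.0000: term = 5820.226184
Convexity = (1/P) * sum = 5914.458417 / 1058.246828 = 5.588921

Answer: Convexity = 5.5889


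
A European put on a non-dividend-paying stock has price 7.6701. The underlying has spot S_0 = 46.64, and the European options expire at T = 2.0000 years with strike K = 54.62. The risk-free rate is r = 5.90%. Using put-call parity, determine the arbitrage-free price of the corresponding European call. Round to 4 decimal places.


Answer: Call price = 5.7695

Derivation:
Put-call parity: C - P = S_0 * exp(-qT) - K * exp(-rT).
S_0 * exp(-qT) = 46.6400 * 1.00000000 = 46.64000000
K * exp(-rT) = 54.6200 * 0.88869605 = 48.54057839
C = P + S*exp(-qT) - K*exp(-rT)
C = 7.6701 + 46.64000000 - 48.54057839 = 5.7695


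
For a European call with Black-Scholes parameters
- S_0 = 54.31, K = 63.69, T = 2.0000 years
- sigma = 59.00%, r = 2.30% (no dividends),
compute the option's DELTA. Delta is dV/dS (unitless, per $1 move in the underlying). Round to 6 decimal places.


Answer: Delta = 0.610791

Derivation:
d1 = 0.2813815274; d2 = -0.5530044744
phi(d1) = 0.3834575654; exp(-qT) = 1.0000000000; exp(-rT) = 0.9550419622
N(d1) = 0.6107911075
Delta = exp(-qT) * N(d1) = 1.0000000000 * 0.6107911075 = 0.610791


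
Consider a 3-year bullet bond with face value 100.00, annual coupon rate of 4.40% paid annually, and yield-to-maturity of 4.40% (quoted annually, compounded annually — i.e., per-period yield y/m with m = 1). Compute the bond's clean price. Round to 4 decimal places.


Answer: Price = 100.0000

Derivation:
Coupon per period c = face * coupon_rate / m = 4.400000
Periods per year m = 1; per-period yield y/m = 0.044000
Number of cashflows N = 3
Cashflows (t years, CF_t, discount factor 1/(1+y/m)^(m*t), PV):
  t = 1.0000: CF_t = 4.400000, DF = 0.957854, PV = 4.214559
  t = 2.0000: CF_t = 4.400000, DF = 0.917485, PV = 4.036934
  t = 3.0000: CF_t = 104.400000, DF = 0.878817, PV = 91.748506
Price P = sum_t PV_t = 100.000000


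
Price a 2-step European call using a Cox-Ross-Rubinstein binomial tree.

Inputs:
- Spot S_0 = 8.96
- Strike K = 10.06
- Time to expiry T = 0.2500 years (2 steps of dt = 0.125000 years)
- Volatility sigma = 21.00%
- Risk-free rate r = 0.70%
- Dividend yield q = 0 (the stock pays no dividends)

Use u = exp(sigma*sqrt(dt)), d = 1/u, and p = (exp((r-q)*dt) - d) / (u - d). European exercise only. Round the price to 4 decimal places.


dt = T/N = 0.125000
u = exp(sigma*sqrt(dt)) = 1.077072; d = 1/u = 0.928443
p = (exp((r-q)*dt) - d) / (u - d) = 0.487337
Discount per step: exp(-r*dt) = 0.999125
Stock lattice S(k, i) with i counting down-moves:
  k=0: S(0,0) = 8.9600
  k=1: S(1,0) = 9.6506; S(1,1) = 8.3188
  k=2: S(2,0) = 10.3944; S(2,1) = 8.9600; S(2,2) = 7.7236
Terminal payoffs V(N, i) = max(S_T - K, 0):
  V(2,0) = 0.334353; V(2,1) = 0.000000; V(2,2) = 0.000000
Backward induction: V(k, i) = exp(-r*dt) * [p * V(k+1, i) + (1-p) * V(k+1, i+1)].
  V(1,0) = exp(-r*dt) * [p*0.334353 + (1-p)*0.000000] = 0.162800
  V(1,1) = exp(-r*dt) * [p*0.000000 + (1-p)*0.000000] = 0.000000
  V(0,0) = exp(-r*dt) * [p*0.162800 + (1-p)*0.000000] = 0.079269

Answer: Price = V(0,0) = 0.0793


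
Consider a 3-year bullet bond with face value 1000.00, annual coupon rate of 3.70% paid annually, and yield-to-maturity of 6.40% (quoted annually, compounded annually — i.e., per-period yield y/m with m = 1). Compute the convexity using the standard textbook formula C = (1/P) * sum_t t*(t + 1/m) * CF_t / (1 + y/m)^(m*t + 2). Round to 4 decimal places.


Coupon per period c = face * coupon_rate / m = 37.000000
Periods per year m = 1; per-period yield y/m = 0.064000
Number of cashflows N = 3
Cashflows (t years, CF_t, discount factor 1/(1+y/m)^(m*t), PV):
  t = 1.0000: CF_t = 37.000000, DF = 0.939850, PV = 34.774436
  t = 2.0000: CF_t = 37.000000, DF = 0.883317, PV = 32.682741
  t = 3.0000: CF_t = 1037.000000, DF = 0.830185, PV = 860.902309
Price P = sum_t PV_t = 928.359486
Convexity numerator sum_t t*(t + 1/m) * CF_t / (1+y/m)^(m*t + 2):
  t = 1.0000: term = 61.433723
  t = 2.0000: term = 173.215385
  t = 3.0000: term = 9125.398999
Convexity = (1/P) * sum = 9360.048107 / 928.359486 = 10.082353

Answer: Convexity = 10.0824


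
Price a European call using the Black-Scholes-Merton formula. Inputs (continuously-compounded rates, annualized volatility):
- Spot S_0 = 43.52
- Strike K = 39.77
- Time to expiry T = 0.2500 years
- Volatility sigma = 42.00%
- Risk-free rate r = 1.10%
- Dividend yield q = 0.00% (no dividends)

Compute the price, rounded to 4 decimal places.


Answer: Price = 5.7406

Derivation:
d1 = (ln(S/K) + (r - q + 0.5*sigma^2) * T) / (sigma * sqrt(T)) = 0.54717973
d2 = d1 - sigma * sqrt(T) = 0.33717973
exp(-rT) = 0.99725378; exp(-qT) = 1.00000000
C = S_0 * exp(-qT) * N(d1) - K * exp(-rT) * N(d2)
N(d1) = 0.70787237; N(d2) = 0.63200929
C = 43.5200 * 1.00000000 * 0.70787237 - 39.7700 * 0.99725378 * 0.63200929 = 5.7406


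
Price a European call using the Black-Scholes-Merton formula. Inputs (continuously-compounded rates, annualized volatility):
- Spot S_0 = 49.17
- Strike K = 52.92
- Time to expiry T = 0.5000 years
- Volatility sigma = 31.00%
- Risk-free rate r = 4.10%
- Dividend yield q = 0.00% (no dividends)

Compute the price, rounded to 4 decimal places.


d1 = (ln(S/K) + (r - q + 0.5*sigma^2) * T) / (sigma * sqrt(T)) = -0.13217266
d2 = d1 - sigma * sqrt(T) = -0.35137577
exp(-rT) = 0.97970870; exp(-qT) = 1.00000000
C = S_0 * exp(-qT) * N(d1) - K * exp(-rT) * N(d2)
N(d1) = 0.44742386; N(d2) = 0.36265323
C = 49.1700 * 1.00000000 * 0.44742386 - 52.9200 * 0.97970870 * 0.36265323 = 3.1976

Answer: Price = 3.1976


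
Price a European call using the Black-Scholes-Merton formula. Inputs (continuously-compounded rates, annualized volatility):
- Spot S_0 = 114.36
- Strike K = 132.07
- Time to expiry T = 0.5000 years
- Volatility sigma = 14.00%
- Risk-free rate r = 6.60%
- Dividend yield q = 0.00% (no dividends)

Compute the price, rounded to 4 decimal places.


Answer: Price = 0.7869

Derivation:
d1 = (ln(S/K) + (r - q + 0.5*sigma^2) * T) / (sigma * sqrt(T)) = -1.07157707
d2 = d1 - sigma * sqrt(T) = -1.17057202
exp(-rT) = 0.96753856; exp(-qT) = 1.00000000
C = S_0 * exp(-qT) * N(d1) - K * exp(-rT) * N(d2)
N(d1) = 0.14195502; N(d2) = 0.12088543
C = 114.3600 * 1.00000000 * 0.14195502 - 132.0700 * 0.96753856 * 0.12088543 = 0.7869


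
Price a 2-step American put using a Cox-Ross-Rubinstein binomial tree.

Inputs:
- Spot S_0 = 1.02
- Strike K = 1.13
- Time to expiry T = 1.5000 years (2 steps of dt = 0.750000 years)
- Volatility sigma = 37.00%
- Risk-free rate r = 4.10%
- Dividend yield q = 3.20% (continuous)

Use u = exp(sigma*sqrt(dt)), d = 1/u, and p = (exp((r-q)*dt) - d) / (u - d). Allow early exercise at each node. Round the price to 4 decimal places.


dt = T/N = 0.750000
u = exp(sigma*sqrt(dt)) = 1.377719; d = 1/u = 0.725837
p = (exp((r-q)*dt) - d) / (u - d) = 0.430961
Discount per step: exp(-r*dt) = 0.969718
Stock lattice S(k, i) with i counting down-moves:
  k=0: S(0,0) = 1.0200
  k=1: S(1,0) = 1.4053; S(1,1) = 0.7404
  k=2: S(2,0) = 1.9361; S(2,1) = 1.0200; S(2,2) = 0.5374
Terminal payoffs V(N, i) = max(K - S_T, 0):
  V(2,0) = 0.000000; V(2,1) = 0.110000; V(2,2) = 0.592623
Backward induction: V(k, i) = exp(-r*dt) * [p * V(k+1, i) + (1-p) * V(k+1, i+1)]; then take max(V_cont, immediate exercise) for American.
  V(1,0) = exp(-r*dt) * [p*0.000000 + (1-p)*0.110000] = 0.060699; exercise = 0.000000; V(1,0) = max -> 0.060699
  V(1,1) = exp(-r*dt) * [p*0.110000 + (1-p)*0.592623] = 0.372984; exercise = 0.389646; V(1,1) = max -> 0.389646
  V(0,0) = exp(-r*dt) * [p*0.060699 + (1-p)*0.389646] = 0.240376; exercise = 0.110000; V(0,0) = max -> 0.240376

Answer: Price = V(0,0) = 0.2404


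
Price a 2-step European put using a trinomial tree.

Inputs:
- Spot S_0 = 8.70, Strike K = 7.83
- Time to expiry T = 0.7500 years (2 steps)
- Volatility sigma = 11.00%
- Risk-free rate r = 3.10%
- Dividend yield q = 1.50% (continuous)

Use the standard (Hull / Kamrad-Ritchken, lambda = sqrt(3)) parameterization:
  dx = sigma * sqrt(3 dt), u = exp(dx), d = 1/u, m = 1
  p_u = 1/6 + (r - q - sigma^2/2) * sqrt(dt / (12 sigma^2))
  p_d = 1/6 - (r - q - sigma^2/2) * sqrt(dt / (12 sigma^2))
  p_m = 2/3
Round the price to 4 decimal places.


Answer: Price = V(0,0) = 0.0382

Derivation:
dt = T/N = 0.375000; dx = sigma*sqrt(3*dt) = 0.116673
u = exp(dx) = 1.123751; d = 1/u = 0.889876
p_u = 0.182657, p_m = 0.666667, p_d = 0.150676
Discount per step: exp(-r*dt) = 0.988442
Stock lattice S(k, j) with j the centered position index:
  k=0: S(0,+0) = 8.7000
  k=1: S(1,-1) = 7.7419; S(1,+0) = 8.7000; S(1,+1) = 9.7766
  k=2: S(2,-2) = 6.8894; S(2,-1) = 7.7419; S(2,+0) = 8.7000; S(2,+1) = 9.7766; S(2,+2) = 10.9865
Terminal payoffs V(N, j) = max(K - S_T, 0):
  V(2,-2) = 0.940643; V(2,-1) = 0.088075; V(2,+0) = 0.000000; V(2,+1) = 0.000000; V(2,+2) = 0.000000
Backward induction: V(k, j) = exp(-r*dt) * [p_u * V(k+1, j+1) + p_m * V(k+1, j) + p_d * V(k+1, j-1)]
  V(1,-1) = exp(-r*dt) * [p_u*0.000000 + p_m*0.088075 + p_d*0.940643] = 0.198132
  V(1,+0) = exp(-r*dt) * [p_u*0.000000 + p_m*0.000000 + p_d*0.088075] = 0.013117
  V(1,+1) = exp(-r*dt) * [p_u*0.000000 + p_m*0.000000 + p_d*0.000000] = 0.000000
  V(0,+0) = exp(-r*dt) * [p_u*0.000000 + p_m*0.013117 + p_d*0.198132] = 0.038153


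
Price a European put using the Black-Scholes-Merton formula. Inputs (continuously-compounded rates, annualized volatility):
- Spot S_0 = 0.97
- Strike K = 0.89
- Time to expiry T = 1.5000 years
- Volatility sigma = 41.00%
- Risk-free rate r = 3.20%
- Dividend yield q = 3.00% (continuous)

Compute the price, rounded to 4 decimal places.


d1 = (ln(S/K) + (r - q + 0.5*sigma^2) * T) / (sigma * sqrt(T)) = 0.42846078
d2 = d1 - sigma * sqrt(T) = -0.07368462
exp(-rT) = 0.95313379; exp(-qT) = 0.95599748
P = K * exp(-rT) * N(-d2) - S_0 * exp(-qT) * N(-d1)
N(-d1) = 0.33415784; N(-d2) = 0.52936933
P = 0.8900 * 0.95313379 * 0.52936933 - 0.9700 * 0.95599748 * 0.33415784 = 0.1392

Answer: Price = 0.1392


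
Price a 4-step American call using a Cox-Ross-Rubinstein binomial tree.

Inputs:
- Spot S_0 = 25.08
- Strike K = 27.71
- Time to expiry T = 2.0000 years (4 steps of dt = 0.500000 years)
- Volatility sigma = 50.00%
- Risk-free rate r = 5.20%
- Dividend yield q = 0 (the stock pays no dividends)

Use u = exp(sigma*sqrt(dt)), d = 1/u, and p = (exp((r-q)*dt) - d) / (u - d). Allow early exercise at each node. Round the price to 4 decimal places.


dt = T/N = 0.500000
u = exp(sigma*sqrt(dt)) = 1.424119; d = 1/u = 0.702189
p = (exp((r-q)*dt) - d) / (u - d) = 0.449008
Discount per step: exp(-r*dt) = 0.974335
Stock lattice S(k, i) with i counting down-moves:
  k=0: S(0,0) = 25.0800
  k=1: S(1,0) = 35.7169; S(1,1) = 17.6109
  k=2: S(2,0) = 50.8651; S(2,1) = 25.0800; S(2,2) = 12.3662
  k=3: S(3,0) = 72.4380; S(3,1) = 35.7169; S(3,2) = 17.6109; S(3,3) = 8.6834
  k=4: S(4,0) = 103.1603; S(4,1) = 50.8651; S(4,2) = 25.0800; S(4,3) = 12.3662; S(4,4) = 6.0974
Terminal payoffs V(N, i) = max(S_T - K, 0):
  V(4,0) = 75.450319; V(4,1) = 23.155124; V(4,2) = 0.000000; V(4,3) = 0.000000; V(4,4) = 0.000000
Backward induction: V(k, i) = exp(-r*dt) * [p * V(k+1, i) + (1-p) * V(k+1, i+1)]; then take max(V_cont, immediate exercise) for American.
  V(3,0) = exp(-r*dt) * [p*75.450319 + (1-p)*23.155124] = 45.439165; exercise = 44.727990; V(3,0) = max -> 45.439165
  V(3,1) = exp(-r*dt) * [p*23.155124 + (1-p)*0.000000] = 10.129998; exercise = 8.006905; V(3,1) = max -> 10.129998
  V(3,2) = exp(-r*dt) * [p*0.000000 + (1-p)*0.000000] = 0.000000; exercise = 0.000000; V(3,2) = max -> 0.000000
  V(3,3) = exp(-r*dt) * [p*0.000000 + (1-p)*0.000000] = 0.000000; exercise = 0.000000; V(3,3) = max -> 0.000000
  V(2,0) = exp(-r*dt) * [p*45.439165 + (1-p)*10.129998] = 25.317211; exercise = 23.155124; V(2,0) = max -> 25.317211
  V(2,1) = exp(-r*dt) * [p*10.129998 + (1-p)*0.000000] = 4.431713; exercise = 0.000000; V(2,1) = max -> 4.431713
  V(2,2) = exp(-r*dt) * [p*0.000000 + (1-p)*0.000000] = 0.000000; exercise = 0.000000; V(2,2) = max -> 0.000000
  V(1,0) = exp(-r*dt) * [p*25.317211 + (1-p)*4.431713] = 13.455046; exercise = 8.006905; V(1,0) = max -> 13.455046
  V(1,1) = exp(-r*dt) * [p*4.431713 + (1-p)*0.000000] = 1.938804; exercise = 0.000000; V(1,1) = max -> 1.938804
  V(0,0) = exp(-r*dt) * [p*13.455046 + (1-p)*1.938804] = 6.927217; exercise = 0.000000; V(0,0) = max -> 6.927217

Answer: Price = V(0,0) = 6.9272


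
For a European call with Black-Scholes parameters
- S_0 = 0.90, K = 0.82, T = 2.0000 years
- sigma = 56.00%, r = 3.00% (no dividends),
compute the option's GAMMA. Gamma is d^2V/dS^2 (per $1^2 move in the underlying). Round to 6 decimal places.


Answer: Gamma = 0.470499

Derivation:
d1 = 0.5892856480; d2 = -0.2026739470
phi(d1) = 0.3353544252; exp(-qT) = 1.0000000000; exp(-rT) = 0.9417645336
Gamma = exp(-qT) * phi(d1) / (S * sigma * sqrt(T)) = 1.0000000000 * 0.3353544252 / (0.9000 * 0.5600 * 1.4142135624) = 0.470499


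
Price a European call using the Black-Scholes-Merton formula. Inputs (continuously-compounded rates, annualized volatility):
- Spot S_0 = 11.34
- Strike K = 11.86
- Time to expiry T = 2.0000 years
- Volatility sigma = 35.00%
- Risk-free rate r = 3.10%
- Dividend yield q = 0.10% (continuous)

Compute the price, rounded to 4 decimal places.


Answer: Price = 2.2817

Derivation:
d1 = (ln(S/K) + (r - q + 0.5*sigma^2) * T) / (sigma * sqrt(T)) = 0.27812511
d2 = d1 - sigma * sqrt(T) = -0.21684964
exp(-rT) = 0.93988289; exp(-qT) = 0.99800200
C = S_0 * exp(-qT) * N(d1) - K * exp(-rT) * N(d2)
N(d1) = 0.60954184; N(d2) = 0.41416276
C = 11.3400 * 0.99800200 * 0.60954184 - 11.8600 * 0.93988289 * 0.41416276 = 2.2817


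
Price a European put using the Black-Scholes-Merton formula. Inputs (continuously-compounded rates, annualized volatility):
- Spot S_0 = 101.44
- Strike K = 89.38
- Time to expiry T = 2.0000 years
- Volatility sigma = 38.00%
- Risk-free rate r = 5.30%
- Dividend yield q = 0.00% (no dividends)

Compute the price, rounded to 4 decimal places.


Answer: Price = 10.4587

Derivation:
d1 = (ln(S/K) + (r - q + 0.5*sigma^2) * T) / (sigma * sqrt(T)) = 0.70146955
d2 = d1 - sigma * sqrt(T) = 0.16406840
exp(-rT) = 0.89942465; exp(-qT) = 1.00000000
P = K * exp(-rT) * N(-d2) - S_0 * exp(-qT) * N(-d1)
N(-d1) = 0.24150501; N(-d2) = 0.43483865
P = 89.3800 * 0.89942465 * 0.43483865 - 101.4400 * 1.00000000 * 0.24150501 = 10.4587


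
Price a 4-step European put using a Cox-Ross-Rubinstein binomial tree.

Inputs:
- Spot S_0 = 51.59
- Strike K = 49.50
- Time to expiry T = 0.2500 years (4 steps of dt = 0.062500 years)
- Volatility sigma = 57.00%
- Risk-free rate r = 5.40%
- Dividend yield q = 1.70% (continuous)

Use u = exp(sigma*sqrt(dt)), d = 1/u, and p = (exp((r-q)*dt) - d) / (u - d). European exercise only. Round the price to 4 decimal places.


Answer: Price = V(0,0) = 4.4814

Derivation:
dt = T/N = 0.062500
u = exp(sigma*sqrt(dt)) = 1.153153; d = 1/u = 0.867188
p = (exp((r-q)*dt) - d) / (u - d) = 0.472531
Discount per step: exp(-r*dt) = 0.996631
Stock lattice S(k, i) with i counting down-moves:
  k=0: S(0,0) = 51.5900
  k=1: S(1,0) = 59.4912; S(1,1) = 44.7382
  k=2: S(2,0) = 68.6024; S(2,1) = 51.5900; S(2,2) = 38.7964
  k=3: S(3,0) = 79.1091; S(3,1) = 59.4912; S(3,2) = 44.7382; S(3,3) = 33.6438
  k=4: S(4,0) = 91.2249; S(4,1) = 68.6024; S(4,2) = 51.5900; S(4,3) = 38.7964; S(4,4) = 29.1755
Terminal payoffs V(N, i) = max(K - S_T, 0):
  V(4,0) = 0.000000; V(4,1) = 0.000000; V(4,2) = 0.000000; V(4,3) = 10.703585; V(4,4) = 20.324543
Backward induction: V(k, i) = exp(-r*dt) * [p * V(k+1, i) + (1-p) * V(k+1, i+1)].
  V(3,0) = exp(-r*dt) * [p*0.000000 + (1-p)*0.000000] = 0.000000
  V(3,1) = exp(-r*dt) * [p*0.000000 + (1-p)*0.000000] = 0.000000
  V(3,2) = exp(-r*dt) * [p*0.000000 + (1-p)*10.703585] = 5.626785
  V(3,3) = exp(-r*dt) * [p*10.703585 + (1-p)*20.324543] = 15.725178
  V(2,0) = exp(-r*dt) * [p*0.000000 + (1-p)*0.000000] = 0.000000
  V(2,1) = exp(-r*dt) * [p*0.000000 + (1-p)*5.626785] = 2.957954
  V(2,2) = exp(-r*dt) * [p*5.626785 + (1-p)*15.725178] = 10.916467
  V(1,0) = exp(-r*dt) * [p*0.000000 + (1-p)*2.957954] = 1.554972
  V(1,1) = exp(-r*dt) * [p*2.957954 + (1-p)*10.916467] = 7.131711
  V(0,0) = exp(-r*dt) * [p*1.554972 + (1-p)*7.131711] = 4.481378


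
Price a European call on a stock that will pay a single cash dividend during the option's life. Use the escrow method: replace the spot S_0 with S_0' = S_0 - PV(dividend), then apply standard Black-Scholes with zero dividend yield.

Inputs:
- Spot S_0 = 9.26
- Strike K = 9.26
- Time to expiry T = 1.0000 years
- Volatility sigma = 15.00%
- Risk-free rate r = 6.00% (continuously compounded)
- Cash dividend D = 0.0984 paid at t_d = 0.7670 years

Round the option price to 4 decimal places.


PV(D) = D * exp(-r * t_d) = 0.0984 * 0.95502286 = 0.09397425
S_0' = S_0 - PV(D) = 9.2600 - 0.09397425 = 9.16602575
d1 = (ln(S_0'/K) + (r + sigma^2/2)*T) / (sigma*sqrt(T)) = 0.40699831
d2 = d1 - sigma*sqrt(T) = 0.25699831
exp(-rT) = 0.94176453
N(d1) = 0.65799539; N(d2) = 0.60140996
C = S_0' * N(d1) - K * exp(-rT) * N(d2) = 9.16602575 * 0.65799539 - 9.2600 * 0.94176453 * 0.60140996 = 0.7865

Answer: Price = 0.7865


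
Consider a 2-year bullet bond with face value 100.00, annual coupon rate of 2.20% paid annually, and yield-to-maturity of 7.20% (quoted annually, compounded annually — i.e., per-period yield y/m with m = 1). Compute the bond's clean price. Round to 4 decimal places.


Answer: Price = 90.9849

Derivation:
Coupon per period c = face * coupon_rate / m = 2.200000
Periods per year m = 1; per-period yield y/m = 0.072000
Number of cashflows N = 2
Cashflows (t years, CF_t, discount factor 1/(1+y/m)^(m*t), PV):
  t = 1.0000: CF_t = 2.200000, DF = 0.932836, PV = 2.052239
  t = 2.0000: CF_t = 102.200000, DF = 0.870183, PV = 88.932669
Price P = sum_t PV_t = 90.984908


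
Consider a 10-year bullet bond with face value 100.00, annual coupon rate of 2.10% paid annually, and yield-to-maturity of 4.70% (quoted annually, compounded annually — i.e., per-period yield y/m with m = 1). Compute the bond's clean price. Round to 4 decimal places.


Answer: Price = 79.6278

Derivation:
Coupon per period c = face * coupon_rate / m = 2.100000
Periods per year m = 1; per-period yield y/m = 0.047000
Number of cashflows N = 10
Cashflows (t years, CF_t, discount factor 1/(1+y/m)^(m*t), PV):
  t = 1.0000: CF_t = 2.100000, DF = 0.955110, PV = 2.005731
  t = 2.0000: CF_t = 2.100000, DF = 0.912235, PV = 1.915693
  t = 3.0000: CF_t = 2.100000, DF = 0.871284, PV = 1.829697
  t = 4.0000: CF_t = 2.100000, DF = 0.832172, PV = 1.747562
  t = 5.0000: CF_t = 2.100000, DF = 0.794816, PV = 1.669114
  t = 6.0000: CF_t = 2.100000, DF = 0.759137, PV = 1.594187
  t = 7.0000: CF_t = 2.100000, DF = 0.725059, PV = 1.522623
  t = 8.0000: CF_t = 2.100000, DF = 0.692511, PV = 1.454273
  t = 9.0000: CF_t = 2.100000, DF = 0.661424, PV = 1.388990
  t = 10.0000: CF_t = 102.100000, DF = 0.631732, PV = 64.499883
Price P = sum_t PV_t = 79.627752


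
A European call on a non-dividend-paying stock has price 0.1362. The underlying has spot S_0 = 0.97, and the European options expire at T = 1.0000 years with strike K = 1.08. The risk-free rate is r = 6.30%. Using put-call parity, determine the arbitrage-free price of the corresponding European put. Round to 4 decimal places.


Answer: Put price = 0.1803

Derivation:
Put-call parity: C - P = S_0 * exp(-qT) - K * exp(-rT).
S_0 * exp(-qT) = 0.9700 * 1.00000000 = 0.97000000
K * exp(-rT) = 1.0800 * 0.93894347 = 1.01405895
P = C - S*exp(-qT) + K*exp(-rT)
P = 0.1362 - 0.97000000 + 1.01405895 = 0.1803


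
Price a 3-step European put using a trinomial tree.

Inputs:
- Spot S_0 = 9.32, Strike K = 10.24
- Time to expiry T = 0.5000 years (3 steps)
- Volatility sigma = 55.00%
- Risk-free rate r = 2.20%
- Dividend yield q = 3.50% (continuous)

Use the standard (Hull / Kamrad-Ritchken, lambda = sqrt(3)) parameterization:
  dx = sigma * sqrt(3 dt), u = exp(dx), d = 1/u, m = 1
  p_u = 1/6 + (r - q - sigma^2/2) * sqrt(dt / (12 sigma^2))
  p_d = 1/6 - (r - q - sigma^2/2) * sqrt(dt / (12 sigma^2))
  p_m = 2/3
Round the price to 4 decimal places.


Answer: Price = V(0,0) = 2.0128

Derivation:
dt = T/N = 0.166667; dx = sigma*sqrt(3*dt) = 0.388909
u = exp(dx) = 1.475370; d = 1/u = 0.677796
p_u = 0.131472, p_m = 0.666667, p_d = 0.201861
Discount per step: exp(-r*dt) = 0.996340
Stock lattice S(k, j) with j the centered position index:
  k=0: S(0,+0) = 9.3200
  k=1: S(1,-1) = 6.3171; S(1,+0) = 9.3200; S(1,+1) = 13.7504
  k=2: S(2,-2) = 4.2817; S(2,-1) = 6.3171; S(2,+0) = 9.3200; S(2,+1) = 13.7504; S(2,+2) = 20.2870
  k=3: S(3,-3) = 2.9021; S(3,-2) = 4.2817; S(3,-1) = 6.3171; S(3,+0) = 9.3200; S(3,+1) = 13.7504; S(3,+2) = 20.2870; S(3,+3) = 29.9308
Terminal payoffs V(N, j) = max(K - S_T, 0):
  V(3,-3) = 7.337895; V(3,-2) = 5.958321; V(3,-1) = 3.922940; V(3,+0) = 0.920000; V(3,+1) = 0.000000; V(3,+2) = 0.000000; V(3,+3) = 0.000000
Backward induction: V(k, j) = exp(-r*dt) * [p_u * V(k+1, j+1) + p_m * V(k+1, j) + p_d * V(k+1, j-1)]
  V(2,-2) = exp(-r*dt) * [p_u*3.922940 + p_m*5.958321 + p_d*7.337895] = 5.947361
  V(2,-1) = exp(-r*dt) * [p_u*0.920000 + p_m*3.922940 + p_d*5.958321] = 3.924586
  V(2,+0) = exp(-r*dt) * [p_u*0.000000 + p_m*0.920000 + p_d*3.922940] = 1.400080
  V(2,+1) = exp(-r*dt) * [p_u*0.000000 + p_m*0.000000 + p_d*0.920000] = 0.185033
  V(2,+2) = exp(-r*dt) * [p_u*0.000000 + p_m*0.000000 + p_d*0.000000] = 0.000000
  V(1,-1) = exp(-r*dt) * [p_u*1.400080 + p_m*3.924586 + p_d*5.947361] = 3.986360
  V(1,+0) = exp(-r*dt) * [p_u*0.185033 + p_m*1.400080 + p_d*3.924586] = 1.743531
  V(1,+1) = exp(-r*dt) * [p_u*0.000000 + p_m*0.185033 + p_d*1.400080] = 0.404491
  V(0,+0) = exp(-r*dt) * [p_u*0.404491 + p_m*1.743531 + p_d*3.986360] = 2.012831
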